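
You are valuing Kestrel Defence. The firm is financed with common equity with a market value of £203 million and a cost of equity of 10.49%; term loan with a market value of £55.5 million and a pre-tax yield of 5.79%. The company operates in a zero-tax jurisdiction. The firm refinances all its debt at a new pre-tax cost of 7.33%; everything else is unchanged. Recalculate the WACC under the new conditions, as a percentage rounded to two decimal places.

9.81%

After the change:
Total capital V = 203 + 55.5 = 258.5.
Equity: weight = 203/258.5 = 0.7853; cost = 10.49%.
Term loan: weight = 55.5/258.5 = 0.2147; after-tax cost = 7.33% × (1 − 0%) = 7.3300%.
WACC = 0.7853 × 10.4900% + 0.2147 × 7.3300% = 9.8115%.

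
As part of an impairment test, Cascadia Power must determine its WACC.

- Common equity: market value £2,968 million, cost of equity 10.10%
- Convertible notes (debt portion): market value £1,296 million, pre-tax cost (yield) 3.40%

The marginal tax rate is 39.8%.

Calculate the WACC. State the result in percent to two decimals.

7.65%

Total capital V = 2968 + 1296 = 4264.
Equity: weight = 2968/4264 = 0.6961; cost = 10.1%.
Convertible notes (debt portion): weight = 1296/4264 = 0.3039; after-tax cost = 3.4% × (1 − 39.8%) = 2.0468%.
WACC = 0.6961 × 10.1000% + 0.3039 × 2.0468% = 7.6523%.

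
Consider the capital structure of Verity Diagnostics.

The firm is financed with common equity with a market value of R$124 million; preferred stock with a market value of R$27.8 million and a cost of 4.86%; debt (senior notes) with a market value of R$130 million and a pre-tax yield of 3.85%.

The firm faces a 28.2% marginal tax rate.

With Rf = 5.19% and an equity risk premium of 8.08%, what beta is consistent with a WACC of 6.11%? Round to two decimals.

0.58

Total capital V = 124 + 27.8 + 130 = 281.8.
Equity weight = 124/281.8 = 0.4400.
Preferred weight = 27.8/281.8 = 0.0987.
Senior notes weight = 130/281.8 = 0.4613.
Debt contribution = 0.4613 × 3.85% × (1 − 28.2%) = 1.2752%.
Preferred contribution = 0.0987 × 4.86% = 0.4794%.
Required equity contribution = 6.11% − 1.7547% = 4.3553%  ⇒  Re = 9.8978%.
CAPM: 9.8978% = 5.19% + β × 8.08%  ⇒  β = 0.5827.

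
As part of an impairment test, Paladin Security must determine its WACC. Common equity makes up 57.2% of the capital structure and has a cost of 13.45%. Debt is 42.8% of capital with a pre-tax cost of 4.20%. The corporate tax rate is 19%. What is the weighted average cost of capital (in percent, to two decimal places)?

After-tax cost of debt = 4.2% × (1 − 19%) = 3.4020%.
WACC = 0.572 × 13.4500% + 0.428 × 3.4020% = 9.1495%.

9.15%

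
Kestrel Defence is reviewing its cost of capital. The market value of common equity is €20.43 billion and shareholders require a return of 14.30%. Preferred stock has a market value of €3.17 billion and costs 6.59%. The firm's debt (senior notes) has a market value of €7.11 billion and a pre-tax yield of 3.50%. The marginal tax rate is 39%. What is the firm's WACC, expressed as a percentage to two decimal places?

10.69%

Total capital V = 20.43 + 3.17 + 7.11 = 30.71.
Equity: weight = 20.43/30.71 = 0.6653; cost = 14.3%.
Preferred: weight = 3.17/30.71 = 0.1032; cost = 6.59%.
Senior notes: weight = 7.11/30.71 = 0.2315; after-tax cost = 3.5% × (1 − 39%) = 2.1350%.
WACC = 0.6653 × 14.3000% + 0.1032 × 6.5900% + 0.2315 × 2.1350% = 10.6877%.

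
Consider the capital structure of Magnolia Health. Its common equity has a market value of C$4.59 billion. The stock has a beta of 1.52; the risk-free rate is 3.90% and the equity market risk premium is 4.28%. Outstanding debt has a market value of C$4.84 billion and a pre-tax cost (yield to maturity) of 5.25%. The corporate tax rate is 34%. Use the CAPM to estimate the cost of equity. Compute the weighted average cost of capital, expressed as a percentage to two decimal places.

Cost of equity via CAPM: Re = 3.9% + 1.52 × 4.28% = 10.4056%.
Total capital V = 4.59 + 4.84 = 9.43.
Equity: weight = 4.59/9.43 = 0.4867; cost = 10.4056%.
Debt: weight = 4.84/9.43 = 0.5133; after-tax cost = 5.25% × (1 − 34%) = 3.4650%.
WACC = 0.4867 × 10.4056% + 0.5133 × 3.4650% = 6.8433%.

6.84%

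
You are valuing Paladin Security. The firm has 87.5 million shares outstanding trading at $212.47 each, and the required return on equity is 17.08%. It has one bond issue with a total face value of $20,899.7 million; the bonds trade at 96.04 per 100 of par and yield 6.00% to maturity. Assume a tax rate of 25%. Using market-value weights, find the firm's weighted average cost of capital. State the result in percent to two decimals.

Market value of equity E = 212.47 × 87.5m = 18591.125m. Market value of debt D = 20899.7m × 96.04/100 = 20072.07188m.
Total capital V = 18591.125 + 20072.07188 = 38663.19688.
Equity: weight = 18591.125/38663.19688 = 0.4808; cost = 17.08%.
Bonds outstanding: weight = 20072.07188/38663.19688 = 0.5192; after-tax cost = 6% × (1 − 25%) = 4.5000%.
WACC = 0.4808 × 17.0800% + 0.5192 × 4.5000% = 10.5491%.

10.55%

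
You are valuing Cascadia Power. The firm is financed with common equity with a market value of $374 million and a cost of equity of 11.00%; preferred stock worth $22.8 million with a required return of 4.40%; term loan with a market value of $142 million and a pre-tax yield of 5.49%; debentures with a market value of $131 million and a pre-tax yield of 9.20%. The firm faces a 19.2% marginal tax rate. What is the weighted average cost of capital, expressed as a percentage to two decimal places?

8.69%

Total capital V = 374 + 22.8 + 142 + 131 = 669.8.
Equity: weight = 374/669.8 = 0.5584; cost = 11%.
Preferred: weight = 22.8/669.8 = 0.0340; cost = 4.4%.
Term loan: weight = 142/669.8 = 0.2120; after-tax cost = 5.49% × (1 − 19.2%) = 4.4359%.
Debentures: weight = 131/669.8 = 0.1956; after-tax cost = 9.2% × (1 − 19.2%) = 7.4336%.
WACC = 0.5584 × 11.0000% + 0.0340 × 4.4000% + 0.2120 × 4.4359% + 0.1956 × 7.4336% = 8.6862%.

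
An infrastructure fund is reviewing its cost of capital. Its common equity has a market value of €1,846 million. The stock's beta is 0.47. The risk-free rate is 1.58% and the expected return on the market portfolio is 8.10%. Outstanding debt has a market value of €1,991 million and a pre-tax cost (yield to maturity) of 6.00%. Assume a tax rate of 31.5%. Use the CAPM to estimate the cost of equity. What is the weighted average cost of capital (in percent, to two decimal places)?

4.37%

Market risk premium = 8.1% − 1.58% = 6.52%.
Cost of equity via CAPM: Re = 1.58% + 0.47 × 6.52% = 4.6444%.
Total capital V = 1846 + 1991 = 3837.
Equity: weight = 1846/3837 = 0.4811; cost = 4.6444%.
Debt: weight = 1991/3837 = 0.5189; after-tax cost = 6% × (1 − 31.5%) = 4.1100%.
WACC = 0.4811 × 4.6444% + 0.5189 × 4.1100% = 4.3671%.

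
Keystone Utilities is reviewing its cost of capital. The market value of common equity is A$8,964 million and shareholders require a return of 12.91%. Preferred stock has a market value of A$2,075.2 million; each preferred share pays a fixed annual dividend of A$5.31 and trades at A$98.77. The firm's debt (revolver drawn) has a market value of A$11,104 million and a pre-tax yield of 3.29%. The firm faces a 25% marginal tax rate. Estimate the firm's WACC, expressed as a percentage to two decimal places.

6.97%

Cost of preferred: Rp = 5.31 / 98.77 = 5.3761%.
Total capital V = 8964 + 2075.2 + 11104 = 22143.2.
Equity: weight = 8964/22143.2 = 0.4048; cost = 12.91%.
Preferred: weight = 2075.2/22143.2 = 0.0937; cost = 5.3761%.
Revolver drawn: weight = 11104/22143.2 = 0.5015; after-tax cost = 3.29% × (1 − 25%) = 2.4675%.
WACC = 0.4048 × 12.9100% + 0.0937 × 5.3761% + 0.5015 × 2.4675% = 6.9674%.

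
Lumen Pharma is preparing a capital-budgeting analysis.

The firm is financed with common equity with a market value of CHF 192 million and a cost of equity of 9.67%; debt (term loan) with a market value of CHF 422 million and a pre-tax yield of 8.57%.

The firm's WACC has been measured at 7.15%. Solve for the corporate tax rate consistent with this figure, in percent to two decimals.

29.95%

Total capital V = 192 + 422 = 614.
Equity weight = 192/614 = 0.3127.
Term loan weight = 422/614 = 0.6873.
Equity contribution = 0.3127 × 9.67% = 3.0238%.
Debt contribution must be 7.15% − 3.0238% = 4.1262%.
0.6873 × 8.57% × (1 − T) = 4.1262%  ⇒  (1 − T) = 0.7005.
T = 29.9480%.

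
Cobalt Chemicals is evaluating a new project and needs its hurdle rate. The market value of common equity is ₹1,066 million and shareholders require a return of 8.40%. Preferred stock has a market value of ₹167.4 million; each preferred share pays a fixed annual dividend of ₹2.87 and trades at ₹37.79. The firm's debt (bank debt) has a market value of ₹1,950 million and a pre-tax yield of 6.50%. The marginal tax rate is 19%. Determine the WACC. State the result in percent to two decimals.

6.44%

Cost of preferred: Rp = 2.87 / 37.79 = 7.5946%.
Total capital V = 1066 + 167.4 + 1950 = 3183.4.
Equity: weight = 1066/3183.4 = 0.3349; cost = 8.4%.
Preferred: weight = 167.4/3183.4 = 0.0526; cost = 7.5946%.
Bank debt: weight = 1950/3183.4 = 0.6126; after-tax cost = 6.5% × (1 − 19%) = 5.2650%.
WACC = 0.3349 × 8.4000% + 0.0526 × 7.5946% + 0.6126 × 5.2650% = 6.4373%.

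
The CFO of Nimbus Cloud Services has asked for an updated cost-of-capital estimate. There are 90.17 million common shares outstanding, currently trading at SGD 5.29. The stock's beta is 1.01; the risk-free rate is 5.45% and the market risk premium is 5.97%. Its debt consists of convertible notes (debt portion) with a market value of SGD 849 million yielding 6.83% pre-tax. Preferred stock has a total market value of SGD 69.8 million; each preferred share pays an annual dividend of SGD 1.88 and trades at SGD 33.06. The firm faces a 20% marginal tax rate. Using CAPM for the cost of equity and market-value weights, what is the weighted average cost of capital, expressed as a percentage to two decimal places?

7.53%

Cost of equity via CAPM: Re = 5.45% + 1.01 × 5.97% = 11.4797%.
Cost of preferred: Rp = 1.88 / 33.06 = 5.6866%.
Market value of equity E = 5.29 × 90.17m = 476.9993m.
Total capital V = 476.9993 + 69.8 + 849 = 1395.7993.
Equity: weight = 476.9993/1395.7993 = 0.3417; cost = 11.4797%.
Preferred: weight = 69.8/1395.7993 = 0.0500; cost = 5.6866%.
Convertible notes (debt portion): weight = 849/1395.7993 = 0.6083; after-tax cost = 6.83% × (1 − 20%) = 5.4640%.
WACC = 0.3417 × 11.4797% + 0.0500 × 5.6866% + 0.6083 × 5.4640% = 7.5309%.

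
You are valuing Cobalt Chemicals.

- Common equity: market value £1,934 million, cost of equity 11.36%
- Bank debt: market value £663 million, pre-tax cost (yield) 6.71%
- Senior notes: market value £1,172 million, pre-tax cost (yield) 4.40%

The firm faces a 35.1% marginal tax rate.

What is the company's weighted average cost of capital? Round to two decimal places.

Total capital V = 1934 + 663 + 1172 = 3769.
Equity: weight = 1934/3769 = 0.5131; cost = 11.36%.
Bank debt: weight = 663/3769 = 0.1759; after-tax cost = 6.71% × (1 − 35.1%) = 4.3548%.
Senior notes: weight = 1172/3769 = 0.3110; after-tax cost = 4.4% × (1 − 35.1%) = 2.8556%.
WACC = 0.5131 × 11.3600% + 0.1759 × 4.3548% + 0.3110 × 2.8556% = 7.4832%.

7.48%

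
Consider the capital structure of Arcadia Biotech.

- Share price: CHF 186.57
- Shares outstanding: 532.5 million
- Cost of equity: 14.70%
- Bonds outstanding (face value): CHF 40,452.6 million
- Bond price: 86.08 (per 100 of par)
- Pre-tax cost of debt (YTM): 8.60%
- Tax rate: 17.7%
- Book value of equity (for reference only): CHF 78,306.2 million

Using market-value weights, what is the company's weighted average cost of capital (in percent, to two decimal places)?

Market value of equity E = 186.57 × 532.5m = 99348.525m. Market value of debt D = 40452.6m × 86.08/100 = 34821.59808m.
Total capital V = 99348.525 + 34821.59808 = 134170.12308.
Equity: weight = 99348.525/134170.12308 = 0.7405; cost = 14.7%.
Bonds outstanding: weight = 34821.59808/134170.12308 = 0.2595; after-tax cost = 8.6% × (1 − 17.7%) = 7.0778%.
WACC = 0.7405 × 14.7000% + 0.2595 × 7.0778% = 12.7218%.

12.72%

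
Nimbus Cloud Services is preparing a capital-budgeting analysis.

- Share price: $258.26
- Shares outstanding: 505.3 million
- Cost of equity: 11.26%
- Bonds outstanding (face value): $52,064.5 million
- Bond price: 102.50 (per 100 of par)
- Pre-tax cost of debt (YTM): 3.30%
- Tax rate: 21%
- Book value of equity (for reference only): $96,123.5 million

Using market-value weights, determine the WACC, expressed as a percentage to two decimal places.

8.75%

Market value of equity E = 258.26 × 505.3m = 130498.778m. Market value of debt D = 52064.5m × 102.5/100 = 53366.1125m.
Total capital V = 130498.778 + 53366.1125 = 183864.8905.
Equity: weight = 130498.778/183864.8905 = 0.7098; cost = 11.26%.
Bonds outstanding: weight = 53366.1125/183864.8905 = 0.2902; after-tax cost = 3.3% × (1 − 21%) = 2.6070%.
WACC = 0.7098 × 11.2600% + 0.2902 × 2.6070% = 8.7485%.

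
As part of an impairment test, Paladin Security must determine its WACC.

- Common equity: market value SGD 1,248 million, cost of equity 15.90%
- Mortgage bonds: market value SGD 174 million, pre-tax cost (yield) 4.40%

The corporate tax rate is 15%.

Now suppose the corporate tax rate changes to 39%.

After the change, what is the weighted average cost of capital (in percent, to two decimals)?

14.28%

After the change:
Total capital V = 1248 + 174 = 1422.
Equity: weight = 1248/1422 = 0.8776; cost = 15.9%.
Mortgage bonds: weight = 174/1422 = 0.1224; after-tax cost = 4.4% × (1 − 39%) = 2.6840%.
WACC = 0.8776 × 15.9000% + 0.1224 × 2.6840% = 14.2829%.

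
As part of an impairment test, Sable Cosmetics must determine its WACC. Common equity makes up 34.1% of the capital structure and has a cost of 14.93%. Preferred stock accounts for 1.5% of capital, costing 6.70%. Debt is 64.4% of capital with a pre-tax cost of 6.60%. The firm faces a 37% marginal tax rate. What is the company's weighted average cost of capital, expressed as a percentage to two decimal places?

7.87%

After-tax cost of debt = 6.6% × (1 − 37%) = 4.1580%.
WACC = 0.341 × 14.9300% + 0.015 × 6.7000% + 0.644 × 4.1580% = 7.8694%.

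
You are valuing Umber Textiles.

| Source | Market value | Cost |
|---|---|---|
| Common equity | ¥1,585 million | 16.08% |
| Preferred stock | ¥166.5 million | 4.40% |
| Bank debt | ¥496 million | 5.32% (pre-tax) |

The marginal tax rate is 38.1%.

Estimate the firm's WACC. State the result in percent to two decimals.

Total capital V = 1585 + 166.5 + 496 = 2247.5.
Equity: weight = 1585/2247.5 = 0.7052; cost = 16.08%.
Preferred: weight = 166.5/2247.5 = 0.0741; cost = 4.4%.
Bank debt: weight = 496/2247.5 = 0.2207; after-tax cost = 5.32% × (1 − 38.1%) = 3.2931%.
WACC = 0.7052 × 16.0800% + 0.0741 × 4.4000% + 0.2207 × 3.2931% = 12.3928%.

12.39%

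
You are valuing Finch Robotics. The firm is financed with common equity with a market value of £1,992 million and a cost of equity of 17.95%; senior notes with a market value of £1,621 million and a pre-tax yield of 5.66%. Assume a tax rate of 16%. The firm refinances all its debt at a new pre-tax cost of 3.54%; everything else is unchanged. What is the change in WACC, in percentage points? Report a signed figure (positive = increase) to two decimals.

Current WACC:
Total capital V = 1992 + 1621 = 3613.
Equity: weight = 1992/3613 = 0.5513; cost = 17.95%.
Senior notes: weight = 1621/3613 = 0.4487; after-tax cost = 5.66% × (1 − 16%) = 4.7544%.
WACC = 0.5513 × 17.9500% + 0.4487 × 4.7544% = 12.0297%.
After the change:
Total capital V = 1992 + 1621 = 3613.
Equity: weight = 1992/3613 = 0.5513; cost = 17.95%.
Senior notes: weight = 1621/3613 = 0.4487; after-tax cost = 3.54% × (1 − 16%) = 2.9736%.
WACC = 0.5513 × 17.9500% + 0.4487 × 2.9736% = 11.2307%.
Change in WACC = 11.2307% − 12.0297% = -0.7990 pp.

-0.80 pp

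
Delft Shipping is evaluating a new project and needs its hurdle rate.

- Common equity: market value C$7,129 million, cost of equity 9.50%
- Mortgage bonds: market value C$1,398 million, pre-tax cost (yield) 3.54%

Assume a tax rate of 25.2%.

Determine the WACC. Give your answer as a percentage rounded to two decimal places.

8.38%

Total capital V = 7129 + 1398 = 8527.
Equity: weight = 7129/8527 = 0.8361; cost = 9.5%.
Mortgage bonds: weight = 1398/8527 = 0.1639; after-tax cost = 3.54% × (1 − 25.2%) = 2.6479%.
WACC = 0.8361 × 9.5000% + 0.1639 × 2.6479% = 8.3766%.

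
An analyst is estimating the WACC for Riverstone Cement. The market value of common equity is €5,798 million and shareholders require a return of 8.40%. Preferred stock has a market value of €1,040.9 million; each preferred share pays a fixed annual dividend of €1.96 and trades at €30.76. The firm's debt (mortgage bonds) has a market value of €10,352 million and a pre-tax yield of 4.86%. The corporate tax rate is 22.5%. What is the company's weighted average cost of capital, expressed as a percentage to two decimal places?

Cost of preferred: Rp = 1.96 / 30.76 = 6.3719%.
Total capital V = 5798 + 1040.9 + 10352 = 17190.9.
Equity: weight = 5798/17190.9 = 0.3373; cost = 8.4%.
Preferred: weight = 1040.9/17190.9 = 0.0605; cost = 6.3719%.
Mortgage bonds: weight = 10352/17190.9 = 0.6022; after-tax cost = 4.86% × (1 − 22.5%) = 3.7665%.
WACC = 0.3373 × 8.4000% + 0.0605 × 6.3719% + 0.6022 × 3.7665% = 5.4870%.

5.49%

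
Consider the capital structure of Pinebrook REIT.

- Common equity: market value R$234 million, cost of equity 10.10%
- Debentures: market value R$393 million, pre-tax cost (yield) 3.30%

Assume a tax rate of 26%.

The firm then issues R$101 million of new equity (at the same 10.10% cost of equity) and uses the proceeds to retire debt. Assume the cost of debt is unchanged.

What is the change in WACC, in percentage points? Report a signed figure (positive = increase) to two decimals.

Current WACC:
Total capital V = 234 + 393 = 627.
Equity: weight = 234/627 = 0.3732; cost = 10.1%.
Debentures: weight = 393/627 = 0.6268; after-tax cost = 3.3% × (1 − 26%) = 2.4420%.
WACC = 0.3732 × 10.1000% + 0.6268 × 2.4420% = 5.3000%.
After the change:
Total capital V = 335 + 292 = 627.
Equity: weight = 335/627 = 0.5343; cost = 10.1%.
Debentures: weight = 292/627 = 0.4657; after-tax cost = 3.3% × (1 − 26%) = 2.4420%.
WACC = 0.5343 × 10.1000% + 0.4657 × 2.4420% = 6.5336%.
Change in WACC = 6.5336% − 5.3000% = 1.2336 pp.

+1.23 pp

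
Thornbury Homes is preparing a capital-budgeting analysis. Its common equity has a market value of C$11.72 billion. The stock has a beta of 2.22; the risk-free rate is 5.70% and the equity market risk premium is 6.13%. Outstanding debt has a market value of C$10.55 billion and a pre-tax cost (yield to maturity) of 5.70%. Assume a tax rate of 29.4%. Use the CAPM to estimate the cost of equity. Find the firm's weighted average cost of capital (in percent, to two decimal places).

12.07%

Cost of equity via CAPM: Re = 5.7% + 2.22 × 6.13% = 19.3086%.
Total capital V = 11.72 + 10.55 = 22.27.
Equity: weight = 11.72/22.27 = 0.5263; cost = 19.3086%.
Debt: weight = 10.55/22.27 = 0.4737; after-tax cost = 5.7% × (1 − 29.4%) = 4.0242%.
WACC = 0.5263 × 19.3086% + 0.4737 × 4.0242% = 12.0679%.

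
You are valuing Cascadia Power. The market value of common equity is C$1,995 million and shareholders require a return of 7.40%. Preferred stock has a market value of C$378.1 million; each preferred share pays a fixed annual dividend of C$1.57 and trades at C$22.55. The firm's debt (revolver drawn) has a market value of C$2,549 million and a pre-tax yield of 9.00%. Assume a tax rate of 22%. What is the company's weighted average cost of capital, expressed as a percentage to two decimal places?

Cost of preferred: Rp = 1.57 / 22.55 = 6.9623%.
Total capital V = 1995 + 378.1 + 2549 = 4922.1.
Equity: weight = 1995/4922.1 = 0.4053; cost = 7.4%.
Preferred: weight = 378.1/4922.1 = 0.0768; cost = 6.9623%.
Revolver drawn: weight = 2549/4922.1 = 0.5179; after-tax cost = 9% × (1 − 22%) = 7.0200%.
WACC = 0.4053 × 7.4000% + 0.0768 × 6.9623% + 0.5179 × 7.0200% = 7.1696%.

7.17%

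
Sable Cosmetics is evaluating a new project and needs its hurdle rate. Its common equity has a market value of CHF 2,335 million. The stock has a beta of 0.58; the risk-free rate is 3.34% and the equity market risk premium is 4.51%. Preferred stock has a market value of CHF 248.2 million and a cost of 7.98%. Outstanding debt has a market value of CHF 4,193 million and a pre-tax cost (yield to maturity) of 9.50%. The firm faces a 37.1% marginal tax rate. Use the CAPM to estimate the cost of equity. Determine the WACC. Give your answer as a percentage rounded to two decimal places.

Cost of equity via CAPM: Re = 3.34% + 0.58 × 4.51% = 5.9558%.
Total capital V = 2335 + 248.2 + 4193 = 6776.2.
Equity: weight = 2335/6776.2 = 0.3446; cost = 5.9558%.
Preferred: weight = 248.2/6776.2 = 0.0366; cost = 7.98%.
Debt: weight = 4193/6776.2 = 0.6188; after-tax cost = 9.5% × (1 − 37.1%) = 5.9755%.
WACC = 0.3446 × 5.9558% + 0.0366 × 7.9800% + 0.6188 × 5.9755% = 6.0421%.

6.04%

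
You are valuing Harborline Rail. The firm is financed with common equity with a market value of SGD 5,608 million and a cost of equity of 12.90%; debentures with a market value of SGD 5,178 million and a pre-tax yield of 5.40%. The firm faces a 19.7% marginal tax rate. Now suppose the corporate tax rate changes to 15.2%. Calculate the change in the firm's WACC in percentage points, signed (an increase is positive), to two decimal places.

+0.12 pp

Current WACC:
Total capital V = 5608 + 5178 = 10786.
Equity: weight = 5608/10786 = 0.5199; cost = 12.9%.
Debentures: weight = 5178/10786 = 0.4801; after-tax cost = 5.4% × (1 − 19.7%) = 4.3362%.
WACC = 0.5199 × 12.9000% + 0.4801 × 4.3362% = 8.7888%.
After the change:
Total capital V = 5608 + 5178 = 10786.
Equity: weight = 5608/10786 = 0.5199; cost = 12.9%.
Debentures: weight = 5178/10786 = 0.4801; after-tax cost = 5.4% × (1 − 15.2%) = 4.5792%.
WACC = 0.5199 × 12.9000% + 0.4801 × 4.5792% = 8.9055%.
Change in WACC = 8.9055% − 8.7888% = 0.1167 pp.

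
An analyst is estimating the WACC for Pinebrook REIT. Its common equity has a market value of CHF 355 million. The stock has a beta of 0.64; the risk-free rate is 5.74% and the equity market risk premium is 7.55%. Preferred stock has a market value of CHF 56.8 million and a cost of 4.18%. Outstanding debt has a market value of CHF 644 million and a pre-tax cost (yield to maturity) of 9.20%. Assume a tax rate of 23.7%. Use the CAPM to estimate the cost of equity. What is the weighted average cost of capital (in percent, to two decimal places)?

Cost of equity via CAPM: Re = 5.74% + 0.64 × 7.55% = 10.5720%.
Total capital V = 355 + 56.8 + 644 = 1055.8.
Equity: weight = 355/1055.8 = 0.3362; cost = 10.572%.
Preferred: weight = 56.8/1055.8 = 0.0538; cost = 4.18%.
Debt: weight = 644/1055.8 = 0.6100; after-tax cost = 9.2% × (1 − 23.7%) = 7.0196%.
WACC = 0.3362 × 10.5720% + 0.0538 × 4.1800% + 0.6100 × 7.0196% = 8.0613%.

8.06%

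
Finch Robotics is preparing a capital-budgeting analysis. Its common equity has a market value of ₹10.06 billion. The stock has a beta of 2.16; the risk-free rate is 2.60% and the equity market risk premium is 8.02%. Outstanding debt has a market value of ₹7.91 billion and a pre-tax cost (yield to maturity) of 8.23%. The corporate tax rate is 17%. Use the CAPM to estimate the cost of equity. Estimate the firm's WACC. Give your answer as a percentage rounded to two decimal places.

Cost of equity via CAPM: Re = 2.6% + 2.16 × 8.02% = 19.9232%.
Total capital V = 10.06 + 7.91 = 17.97.
Equity: weight = 10.06/17.97 = 0.5598; cost = 19.9232%.
Debt: weight = 7.91/17.97 = 0.4402; after-tax cost = 8.23% × (1 − 17%) = 6.8309%.
WACC = 0.5598 × 19.9232% + 0.4402 × 6.8309% = 14.1603%.

14.16%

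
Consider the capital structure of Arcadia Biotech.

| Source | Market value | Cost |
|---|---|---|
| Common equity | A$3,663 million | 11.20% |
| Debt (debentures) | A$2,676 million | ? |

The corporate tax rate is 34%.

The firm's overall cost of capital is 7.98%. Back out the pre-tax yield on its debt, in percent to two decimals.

5.41%

Total capital V = 3663 + 2676 = 6339.
Equity weight = 3663/6339 = 0.5779.
Debentures weight = 2676/6339 = 0.4221.
Equity contribution = 0.5779 × 11.2% = 6.4719%.
Remaining for debt = 7.98% − 6.4719% = 1.5081%.
Rd × (1 − 34%) × 0.4221 = 1.5081%  ⇒  Rd = 5.4127%.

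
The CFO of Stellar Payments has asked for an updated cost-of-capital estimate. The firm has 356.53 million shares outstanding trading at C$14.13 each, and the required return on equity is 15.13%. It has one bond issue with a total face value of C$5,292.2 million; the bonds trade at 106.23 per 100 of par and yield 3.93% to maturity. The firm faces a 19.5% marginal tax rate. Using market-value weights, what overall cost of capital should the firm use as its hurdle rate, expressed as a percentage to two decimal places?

8.82%

Market value of equity E = 14.13 × 356.53m = 5037.7689m. Market value of debt D = 5292.2m × 106.23/100 = 5621.90406m.
Total capital V = 5037.7689 + 5621.90406 = 10659.67296.
Equity: weight = 5037.7689/10659.67296 = 0.4726; cost = 15.13%.
Bonds outstanding: weight = 5621.90406/10659.67296 = 0.5274; after-tax cost = 3.93% × (1 − 19.5%) = 3.1637%.
WACC = 0.4726 × 15.1300% + 0.5274 × 3.1637% = 8.8190%.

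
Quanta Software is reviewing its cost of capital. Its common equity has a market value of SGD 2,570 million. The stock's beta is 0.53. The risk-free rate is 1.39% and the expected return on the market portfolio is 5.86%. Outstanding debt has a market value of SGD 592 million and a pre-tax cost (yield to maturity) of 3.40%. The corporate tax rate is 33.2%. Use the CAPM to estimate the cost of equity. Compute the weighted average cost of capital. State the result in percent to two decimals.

Market risk premium = 5.86% − 1.39% = 4.47%.
Cost of equity via CAPM: Re = 1.39% + 0.53 × 4.47% = 3.7591%.
Total capital V = 2570 + 592 = 3162.
Equity: weight = 2570/3162 = 0.8128; cost = 3.7591%.
Debt: weight = 592/3162 = 0.1872; after-tax cost = 3.4% × (1 − 33.2%) = 2.2712%.
WACC = 0.8128 × 3.7591% + 0.1872 × 2.2712% = 3.4805%.

3.48%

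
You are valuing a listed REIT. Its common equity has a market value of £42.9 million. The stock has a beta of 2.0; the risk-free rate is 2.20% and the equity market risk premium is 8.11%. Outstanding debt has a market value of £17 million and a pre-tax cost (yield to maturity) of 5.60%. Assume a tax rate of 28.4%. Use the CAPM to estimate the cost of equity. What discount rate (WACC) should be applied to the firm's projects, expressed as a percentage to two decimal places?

14.33%

Cost of equity via CAPM: Re = 2.2% + 2.0 × 8.11% = 18.4200%.
Total capital V = 42.9 + 17 = 59.9.
Equity: weight = 42.9/59.9 = 0.7162; cost = 18.42%.
Debt: weight = 17/59.9 = 0.2838; after-tax cost = 5.6% × (1 − 28.4%) = 4.0096%.
WACC = 0.7162 × 18.4200% + 0.2838 × 4.0096% = 14.3302%.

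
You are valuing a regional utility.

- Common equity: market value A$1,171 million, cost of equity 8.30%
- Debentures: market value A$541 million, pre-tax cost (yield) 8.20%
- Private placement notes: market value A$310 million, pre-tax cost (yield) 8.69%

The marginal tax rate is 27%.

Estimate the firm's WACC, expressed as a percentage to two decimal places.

7.38%

Total capital V = 1171 + 541 + 310 = 2022.
Equity: weight = 1171/2022 = 0.5791; cost = 8.3%.
Debentures: weight = 541/2022 = 0.2676; after-tax cost = 8.2% × (1 − 27%) = 5.9860%.
Private placement notes: weight = 310/2022 = 0.1533; after-tax cost = 8.69% × (1 − 27%) = 6.3437%.
WACC = 0.5791 × 8.3000% + 0.2676 × 5.9860% + 0.1533 × 6.3437% = 7.3809%.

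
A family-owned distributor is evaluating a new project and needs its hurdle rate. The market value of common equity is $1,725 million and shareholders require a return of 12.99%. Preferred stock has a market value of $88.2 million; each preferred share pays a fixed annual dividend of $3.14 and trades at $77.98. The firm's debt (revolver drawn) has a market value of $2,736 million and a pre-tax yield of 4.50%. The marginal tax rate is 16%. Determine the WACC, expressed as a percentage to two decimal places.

Cost of preferred: Rp = 3.14 / 77.98 = 4.0267%.
Total capital V = 1725 + 88.2 + 2736 = 4549.2.
Equity: weight = 1725/4549.2 = 0.3792; cost = 12.99%.
Preferred: weight = 88.2/4549.2 = 0.0194; cost = 4.0267%.
Revolver drawn: weight = 2736/4549.2 = 0.6014; after-tax cost = 4.5% × (1 − 16%) = 3.7800%.
WACC = 0.3792 × 12.9900% + 0.0194 × 4.0267% + 0.6014 × 3.7800% = 7.2771%.

7.28%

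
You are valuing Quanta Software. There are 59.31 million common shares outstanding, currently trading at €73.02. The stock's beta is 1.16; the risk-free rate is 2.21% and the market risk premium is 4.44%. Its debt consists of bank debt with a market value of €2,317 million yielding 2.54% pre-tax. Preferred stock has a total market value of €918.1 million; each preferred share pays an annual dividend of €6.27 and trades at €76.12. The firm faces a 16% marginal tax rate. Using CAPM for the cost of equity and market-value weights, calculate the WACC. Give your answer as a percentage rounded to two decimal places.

5.87%

Cost of equity via CAPM: Re = 2.21% + 1.16 × 4.44% = 7.3604%.
Cost of preferred: Rp = 6.27 / 76.12 = 8.2370%.
Market value of equity E = 73.02 × 59.31m = 4330.8162m.
Total capital V = 4330.8162 + 918.1 + 2317 = 7565.9162.
Equity: weight = 4330.8162/7565.9162 = 0.5724; cost = 7.3604%.
Preferred: weight = 918.1/7565.9162 = 0.1213; cost = 8.237%.
Bank debt: weight = 2317/7565.9162 = 0.3062; after-tax cost = 2.54% × (1 − 16%) = 2.1336%.
WACC = 0.5724 × 7.3604% + 0.1213 × 8.2370% + 0.3062 × 2.1336% = 5.8661%.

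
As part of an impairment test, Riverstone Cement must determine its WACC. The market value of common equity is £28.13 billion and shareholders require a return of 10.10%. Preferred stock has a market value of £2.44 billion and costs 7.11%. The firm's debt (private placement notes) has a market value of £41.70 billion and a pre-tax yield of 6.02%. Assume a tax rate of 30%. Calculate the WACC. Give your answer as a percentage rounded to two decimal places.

Total capital V = 28.13 + 2.44 + 41.7 = 72.27.
Equity: weight = 28.13/72.27 = 0.3892; cost = 10.1%.
Preferred: weight = 2.44/72.27 = 0.0338; cost = 7.11%.
Private placement notes: weight = 41.7/72.27 = 0.5770; after-tax cost = 6.02% × (1 − 30%) = 4.2140%.
WACC = 0.3892 × 10.1000% + 0.0338 × 7.1100% + 0.5770 × 4.2140% = 6.6028%.

6.60%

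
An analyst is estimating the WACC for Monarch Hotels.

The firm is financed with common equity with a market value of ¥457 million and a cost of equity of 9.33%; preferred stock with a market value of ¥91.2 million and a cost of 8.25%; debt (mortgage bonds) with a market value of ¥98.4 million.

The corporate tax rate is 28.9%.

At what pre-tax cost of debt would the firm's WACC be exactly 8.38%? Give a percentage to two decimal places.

5.75%

Total capital V = 457 + 91.2 + 98.4 = 646.6.
Equity weight = 457/646.6 = 0.7068.
Preferred weight = 91.2/646.6 = 0.1410.
Mortgage bonds weight = 98.4/646.6 = 0.1522.
Equity contribution = 0.7068 × 9.33% = 6.5942%.
Preferred contribution = 0.1410 × 8.25% = 1.1636%.
Remaining for debt = 8.38% − 7.7578% = 0.6222%.
Rd × (1 − 28.9%) × 0.1522 = 0.6222%  ⇒  Rd = 5.7502%.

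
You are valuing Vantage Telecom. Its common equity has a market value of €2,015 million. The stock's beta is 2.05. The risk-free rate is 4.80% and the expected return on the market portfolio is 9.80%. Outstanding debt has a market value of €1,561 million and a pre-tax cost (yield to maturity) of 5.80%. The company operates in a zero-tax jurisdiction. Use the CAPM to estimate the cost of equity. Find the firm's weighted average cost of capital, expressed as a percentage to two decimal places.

11.01%

Market risk premium = 9.8% − 4.8% = 5.0%.
Cost of equity via CAPM: Re = 4.8% + 2.05 × 5.0% = 15.0500%.
Total capital V = 2015 + 1561 = 3576.
Equity: weight = 2015/3576 = 0.5635; cost = 15.05%.
Debt: weight = 1561/3576 = 0.4365; after-tax cost = 5.8% × (1 − 0%) = 5.8000%.
WACC = 0.5635 × 15.0500% + 0.4365 × 5.8000% = 11.0122%.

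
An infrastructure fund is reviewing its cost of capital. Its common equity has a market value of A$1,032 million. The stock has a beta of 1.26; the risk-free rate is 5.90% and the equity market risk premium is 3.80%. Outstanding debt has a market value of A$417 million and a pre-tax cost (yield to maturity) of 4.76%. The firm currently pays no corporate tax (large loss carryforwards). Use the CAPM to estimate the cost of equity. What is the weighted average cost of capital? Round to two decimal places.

8.98%

Cost of equity via CAPM: Re = 5.9% + 1.26 × 3.8% = 10.6880%.
Total capital V = 1032 + 417 = 1449.
Equity: weight = 1032/1449 = 0.7122; cost = 10.688%.
Debt: weight = 417/1449 = 0.2878; after-tax cost = 4.76% × (1 − 0%) = 4.7600%.
WACC = 0.7122 × 10.6880% + 0.2878 × 4.7600% = 8.9820%.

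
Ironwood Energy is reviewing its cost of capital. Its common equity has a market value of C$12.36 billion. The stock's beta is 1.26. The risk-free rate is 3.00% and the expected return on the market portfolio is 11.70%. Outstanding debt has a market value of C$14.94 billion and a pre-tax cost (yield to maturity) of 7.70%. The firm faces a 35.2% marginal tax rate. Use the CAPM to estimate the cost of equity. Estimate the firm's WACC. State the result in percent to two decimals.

Market risk premium = 11.7% − 3.0% = 8.7%.
Cost of equity via CAPM: Re = 3.0% + 1.26 × 8.7% = 13.9620%.
Total capital V = 12.36 + 14.94 = 27.3.
Equity: weight = 12.36/27.3 = 0.4527; cost = 13.962%.
Debt: weight = 14.94/27.3 = 0.5473; after-tax cost = 7.7% × (1 − 35.2%) = 4.9896%.
WACC = 0.4527 × 13.9620% + 0.5473 × 4.9896% = 9.0518%.

9.05%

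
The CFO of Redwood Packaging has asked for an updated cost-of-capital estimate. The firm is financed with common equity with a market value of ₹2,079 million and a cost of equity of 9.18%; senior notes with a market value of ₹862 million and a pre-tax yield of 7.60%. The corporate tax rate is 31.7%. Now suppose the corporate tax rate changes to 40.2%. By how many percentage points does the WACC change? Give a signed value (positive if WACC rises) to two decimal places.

-0.19 pp

Current WACC:
Total capital V = 2079 + 862 = 2941.
Equity: weight = 2079/2941 = 0.7069; cost = 9.18%.
Senior notes: weight = 862/2941 = 0.2931; after-tax cost = 7.6% × (1 − 31.7%) = 5.1908%.
WACC = 0.7069 × 9.1800% + 0.2931 × 5.1908% = 8.0108%.
After the change:
Total capital V = 2079 + 862 = 2941.
Equity: weight = 2079/2941 = 0.7069; cost = 9.18%.
Senior notes: weight = 862/2941 = 0.2931; after-tax cost = 7.6% × (1 − 40.2%) = 4.5448%.
WACC = 0.7069 × 9.1800% + 0.2931 × 4.5448% = 7.8214%.
Change in WACC = 7.8214% − 8.0108% = -0.1893 pp.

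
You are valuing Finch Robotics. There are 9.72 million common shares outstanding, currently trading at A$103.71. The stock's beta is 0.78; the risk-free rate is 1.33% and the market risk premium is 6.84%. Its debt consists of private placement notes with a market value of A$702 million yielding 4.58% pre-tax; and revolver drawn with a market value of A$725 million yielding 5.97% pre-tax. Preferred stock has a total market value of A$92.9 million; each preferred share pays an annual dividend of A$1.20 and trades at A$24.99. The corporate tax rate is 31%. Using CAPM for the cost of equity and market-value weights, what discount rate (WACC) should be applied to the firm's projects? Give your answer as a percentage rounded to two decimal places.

Cost of equity via CAPM: Re = 1.33% + 0.78 × 6.84% = 6.6652%.
Cost of preferred: Rp = 1.2 / 24.99 = 4.8019%.
Market value of equity E = 103.71 × 9.72m = 1008.0612m.
Total capital V = 1008.0612 + 92.9 + 702 + 725 = 2527.9612.
Equity: weight = 1008.0612/2527.9612 = 0.3988; cost = 6.6652%.
Preferred: weight = 92.9/2527.9612 = 0.0367; cost = 4.8019%.
Private placement notes: weight = 702/2527.9612 = 0.2777; after-tax cost = 4.58% × (1 − 31%) = 3.1602%.
Revolver drawn: weight = 725/2527.9612 = 0.2868; after-tax cost = 5.97% × (1 − 31%) = 4.1193%.
WACC = 0.3988 × 6.6652% + 0.0367 × 4.8019% + 0.2777 × 3.1602% + 0.2868 × 4.1193% = 4.8933%.

4.89%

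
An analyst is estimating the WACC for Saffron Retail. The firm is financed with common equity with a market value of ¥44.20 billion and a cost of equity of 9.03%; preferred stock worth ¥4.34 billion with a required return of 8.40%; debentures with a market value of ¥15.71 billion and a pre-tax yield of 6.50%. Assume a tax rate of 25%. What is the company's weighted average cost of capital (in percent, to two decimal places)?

Total capital V = 44.2 + 4.34 + 15.71 = 64.25.
Equity: weight = 44.2/64.25 = 0.6879; cost = 9.03%.
Preferred: weight = 4.34/64.25 = 0.0675; cost = 8.4%.
Debentures: weight = 15.71/64.25 = 0.2445; after-tax cost = 6.5% × (1 − 25%) = 4.8750%.
WACC = 0.6879 × 9.0300% + 0.0675 × 8.4000% + 0.2445 × 4.8750% = 7.9715%.

7.97%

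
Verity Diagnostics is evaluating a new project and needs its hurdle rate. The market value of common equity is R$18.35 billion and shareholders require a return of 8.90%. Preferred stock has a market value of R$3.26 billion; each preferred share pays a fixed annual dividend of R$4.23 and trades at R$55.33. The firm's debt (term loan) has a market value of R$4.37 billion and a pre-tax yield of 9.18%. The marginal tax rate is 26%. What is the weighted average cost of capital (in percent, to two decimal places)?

8.39%

Cost of preferred: Rp = 4.23 / 55.33 = 7.6450%.
Total capital V = 18.35 + 3.26 + 4.37 = 25.98.
Equity: weight = 18.35/25.98 = 0.7063; cost = 8.9%.
Preferred: weight = 3.26/25.98 = 0.1255; cost = 7.645%.
Term loan: weight = 4.37/25.98 = 0.1682; after-tax cost = 9.18% × (1 − 26%) = 6.7932%.
WACC = 0.7063 × 8.9000% + 0.1255 × 7.6450% + 0.1682 × 6.7932% = 8.3881%.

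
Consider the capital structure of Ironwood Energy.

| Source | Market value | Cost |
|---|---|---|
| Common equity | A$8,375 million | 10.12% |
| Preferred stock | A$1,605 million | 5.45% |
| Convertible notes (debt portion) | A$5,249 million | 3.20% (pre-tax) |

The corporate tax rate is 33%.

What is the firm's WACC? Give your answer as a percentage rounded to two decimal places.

Total capital V = 8375 + 1605 + 5249 = 15229.
Equity: weight = 8375/15229 = 0.5499; cost = 10.12%.
Preferred: weight = 1605/15229 = 0.1054; cost = 5.45%.
Convertible notes (debt portion): weight = 5249/15229 = 0.3447; after-tax cost = 3.2% × (1 − 33%) = 2.1440%.
WACC = 0.5499 × 10.1200% + 0.1054 × 5.4500% + 0.3447 × 2.1440% = 6.8787%.

6.88%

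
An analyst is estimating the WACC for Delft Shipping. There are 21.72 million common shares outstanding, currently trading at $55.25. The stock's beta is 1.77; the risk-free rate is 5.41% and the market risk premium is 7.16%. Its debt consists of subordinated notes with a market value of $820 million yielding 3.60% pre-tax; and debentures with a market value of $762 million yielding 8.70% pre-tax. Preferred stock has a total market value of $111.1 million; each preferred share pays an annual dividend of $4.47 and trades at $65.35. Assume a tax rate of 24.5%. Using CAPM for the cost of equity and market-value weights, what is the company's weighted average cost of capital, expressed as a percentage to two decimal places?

Cost of equity via CAPM: Re = 5.41% + 1.77 × 7.16% = 18.0832%.
Cost of preferred: Rp = 4.47 / 65.35 = 6.8401%.
Market value of equity E = 55.25 × 21.72m = 1200.03m.
Total capital V = 1200.03 + 111.1 + 820 + 762 = 2893.13.
Equity: weight = 1200.03/2893.13 = 0.4148; cost = 18.0832%.
Preferred: weight = 111.1/2893.13 = 0.0384; cost = 6.8401%.
Subordinated notes: weight = 820/2893.13 = 0.2834; after-tax cost = 3.6% × (1 − 24.5%) = 2.7180%.
Debentures: weight = 762/2893.13 = 0.2634; after-tax cost = 8.7% × (1 − 24.5%) = 6.5685%.
WACC = 0.4148 × 18.0832% + 0.0384 × 6.8401% + 0.2834 × 2.7180% + 0.2634 × 6.5685% = 10.2637%.

10.26%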